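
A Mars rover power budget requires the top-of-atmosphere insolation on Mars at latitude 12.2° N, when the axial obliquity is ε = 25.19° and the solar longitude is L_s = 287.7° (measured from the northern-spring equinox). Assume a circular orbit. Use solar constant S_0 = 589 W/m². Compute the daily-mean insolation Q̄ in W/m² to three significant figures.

Solar declination: sin δ = sin ε · sin L_s = sin 25.19° × sin 287.7° = -0.40547, so δ = -23.921°.
cos h₀ = −tan(+12.2°) tan(-23.921°) = 0.0959, h₀ = 1.4747 rad.
Bracket: h₀ sin ϕ sin δ + cos ϕ cos δ sin h₀ = 1.4747×0.21132×-0.40547 + 0.97742×0.91411×0.99539 = -0.126358 + 0.889351 = 0.762993.
Q̄ = (S_0/π) × [bracket] = (589/π) × 0.762993 = 143.0 W/m².

Q̄ ≈ 143 W/m²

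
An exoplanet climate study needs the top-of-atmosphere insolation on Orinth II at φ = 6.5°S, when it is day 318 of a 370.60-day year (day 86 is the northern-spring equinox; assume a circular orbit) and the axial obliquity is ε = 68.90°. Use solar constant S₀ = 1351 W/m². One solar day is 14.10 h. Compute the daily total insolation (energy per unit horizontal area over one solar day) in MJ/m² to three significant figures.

18.9 MJ/m²

Solar longitude: λ_s = 360° × (318 − 86)/370.60 = 225.364°.
sin δ = sin 68.90° × sin 225.364° = -0.66388, so δ = -41.596°.
cos H₀ = −tan(-6.5°) tan(-41.596°) = -0.1011, H₀ = 1.6721 rad.
Bracket: H₀ sin φ sin δ + cos φ cos δ sin H₀ = 1.6721×-0.11320×-0.66388 + 0.99357×0.74784×0.99487 = 0.125660 + 0.739220 = 0.864880.
Q̄ = (S₀/π) × [bracket] = (1351/π) × 0.864880 = 371.93 W/m².
Daily total = Q̄ × 14.10 h × 3600 s/h = 371.93 × 14.10 × 3600 / 10⁶ = 18.88 MJ/m².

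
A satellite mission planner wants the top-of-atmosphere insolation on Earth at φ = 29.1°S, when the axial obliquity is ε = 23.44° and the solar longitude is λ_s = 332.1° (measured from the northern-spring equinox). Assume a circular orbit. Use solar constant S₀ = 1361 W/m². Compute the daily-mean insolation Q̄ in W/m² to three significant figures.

Solar declination: sin δ = sin ε · sin λ_s = sin 23.44° × sin 332.1° = -0.18614, so δ = -10.727°.
cos H₀ = −tan(-29.1°) tan(-10.727°) = -0.1054, H₀ = 1.6764 rad.
Bracket: H₀ sin φ sin δ + cos φ cos δ sin H₀ = 1.6764×-0.48634×-0.18614 + 0.87377×0.98252×0.99443 = 0.151760 + 0.853715 = 1.005475.
Q̄ = (S₀/π) × [bracket] = (1361/π) × 1.005475 = 435.6 W/m².

Q̄ ≈ 436 W/m²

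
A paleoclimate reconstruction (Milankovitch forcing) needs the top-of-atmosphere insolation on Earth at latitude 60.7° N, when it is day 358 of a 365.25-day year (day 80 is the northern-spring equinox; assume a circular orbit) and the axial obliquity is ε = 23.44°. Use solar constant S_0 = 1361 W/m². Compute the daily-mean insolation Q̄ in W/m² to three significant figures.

Solar longitude: L_s = 360° × (358 − 80)/365.25 = 274.004°.
sin δ = sin 23.44° × sin 274.004° = -0.39682, so δ = -23.379°.
cos h₀ = −tan(+60.7°) tan(-23.379°) = 0.7704, h₀ = 0.6914 rad.
Bracket: h₀ sin ϕ sin δ + cos ϕ cos δ sin h₀ = 0.6914×0.87207×-0.39682 + 0.48938×0.91790×0.63760 = -0.239262 + 0.286411 = 0.047149.
Q̄ = (S_0/π) × [bracket] = (1361/π) × 0.047149 = 20.43 W/m².

Q̄ ≈ 20.4 W/m²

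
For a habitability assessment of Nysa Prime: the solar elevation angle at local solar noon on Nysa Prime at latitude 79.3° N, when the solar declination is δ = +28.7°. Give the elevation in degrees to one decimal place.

At local noon the hour angle is zero, so the zenith angle equals |φ − δ| = |+79.3° − (+28.700°)| = 50.600°.
Elevation = 90° − 50.600° = 39.4°.

39.4°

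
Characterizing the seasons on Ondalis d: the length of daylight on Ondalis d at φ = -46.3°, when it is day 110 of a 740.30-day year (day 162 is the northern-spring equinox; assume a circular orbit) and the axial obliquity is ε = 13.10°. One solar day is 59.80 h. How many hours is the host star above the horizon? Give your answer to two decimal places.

31.84 h

Solar longitude: λ_s = 360° × (110 − 162)/740.30 = -25.287°, i.e. -25.287° + 360° = 334.713°.
sin δ = sin 13.10° × sin 334.713° = -0.09681, so δ = -5.556°.
cos H₀ = −tan φ · tan δ = −tan(-46.3°) × tan(-5.556°) = -0.1018, so H₀ = 1.6728 rad = 95.84°.
Daylight = 2H₀/(2π) × 59.80 h = (1.6728/π) × 59.80 = 31.84 h.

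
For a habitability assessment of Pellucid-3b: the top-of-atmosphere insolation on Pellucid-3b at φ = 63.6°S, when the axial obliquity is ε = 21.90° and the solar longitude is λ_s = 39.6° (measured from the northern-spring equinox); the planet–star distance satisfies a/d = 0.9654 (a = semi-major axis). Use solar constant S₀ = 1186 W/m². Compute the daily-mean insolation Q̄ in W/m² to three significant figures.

Solar declination: sin δ = sin ε · sin λ_s = sin 21.90° × sin 39.6° = 0.23775, so δ = +13.754°.
cos H₀ = −tan(-63.6°) tan(+13.754°) = 0.4931, H₀ = 1.0552 rad.
Bracket: H₀ sin φ sin δ + cos φ cos δ sin H₀ = 1.0552×-0.89571×0.23775 + 0.44464×0.97133×0.86998 = -0.224710 + 0.375738 = 0.151028.
Inverse-square distance factor (a/d)² = 0.9654² = 0.931997.
Q̄ = (S₀/π) × 0.931997 × [bracket] = (1186/π) × 0.931997 × 0.151028 = 53.14 W/m².

Q̄ ≈ 53.1 W/m²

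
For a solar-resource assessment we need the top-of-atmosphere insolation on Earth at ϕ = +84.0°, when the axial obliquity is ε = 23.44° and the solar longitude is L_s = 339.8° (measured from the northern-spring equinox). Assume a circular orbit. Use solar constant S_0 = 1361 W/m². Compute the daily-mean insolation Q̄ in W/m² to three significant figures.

Q̄ ≈ 0.00 W/m²

Solar declination: sin δ = sin ε · sin L_s = sin 23.44° × sin 339.8° = -0.13736, so δ = -7.895°.
cos h₀ = −tan(+84.0°) tan(-7.895°) = 1.3194 ≥ 1 ⇒ polar night, h₀ = 0 and Q̄ = 0.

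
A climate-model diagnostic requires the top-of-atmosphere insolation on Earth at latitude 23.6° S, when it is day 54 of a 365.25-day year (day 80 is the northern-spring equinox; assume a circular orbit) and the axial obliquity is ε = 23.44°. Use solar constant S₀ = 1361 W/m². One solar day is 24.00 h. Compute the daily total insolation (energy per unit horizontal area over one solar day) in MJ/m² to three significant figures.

37.9 MJ/m²

Solar longitude: λ_s = 360° × (54 − 80)/365.25 = -25.626°, i.e. -25.626° + 360° = 334.374°.
sin δ = sin 23.44° × sin 334.374° = -0.17204, so δ = -9.907°.
cos H₀ = −tan(-23.6°) tan(-9.907°) = -0.0763, H₀ = 1.6472 rad.
Bracket: H₀ sin φ sin δ + cos φ cos δ sin H₀ = 1.6472×-0.40035×-0.17204 + 0.91636×0.98509×0.99708 = 0.113453 + 0.900061 = 1.013514.
Q̄ = (S₀/π) × [bracket] = (1361/π) × 1.013514 = 439.07 W/m².
Daily total = Q̄ × 24.00 h × 3600 s/h = 439.07 × 24.00 × 3600 / 10⁶ = 37.94 MJ/m².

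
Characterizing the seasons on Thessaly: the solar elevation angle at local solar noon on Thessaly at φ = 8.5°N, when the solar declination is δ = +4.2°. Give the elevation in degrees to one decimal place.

85.7°

At local noon the hour angle is zero, so the zenith angle equals |φ − δ| = |+8.5° − (+4.200°)| = 4.300°.
Elevation = 90° − 4.300° = 85.7°.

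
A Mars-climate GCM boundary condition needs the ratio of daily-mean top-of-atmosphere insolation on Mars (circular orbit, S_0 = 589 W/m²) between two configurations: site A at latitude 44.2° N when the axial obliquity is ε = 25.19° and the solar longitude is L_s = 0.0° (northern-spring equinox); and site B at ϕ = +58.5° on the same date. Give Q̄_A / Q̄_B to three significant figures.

— Configuration A (ϕ=+44.2°):
Solar declination: sin δ = sin ε · sin L_s = sin 25.19° × sin 0.0° = 0.00000, so δ = +0.000°.
cos h₀ = −tan(+44.2°) tan(+0.000°) = -0.0000, h₀ = 1.5708 rad.
Bracket: h₀ sin ϕ sin δ + cos ϕ cos δ sin h₀ = 1.5708×0.69717×0.00000 + 0.71691×1.00000×1.00000 = 0.000000 + 0.716910 = 0.716910.
Q̄ = (S_0/π) × [bracket] = (589/π) × 0.716910 = 134.41 W/m².
— Configuration B (ϕ=+58.5°):
cos h₀ = −tan(+58.5°) tan(+0.000°) = -0.0000, h₀ = 1.5708 rad.
Bracket: h₀ sin ϕ sin δ + cos ϕ cos δ sin h₀ = 1.5708×0.85264×0.00000 + 0.52250×1.00000×1.00000 = 0.000000 + 0.522500 = 0.522500.
Q̄ = (S_0/π) × [bracket] = (589/π) × 0.522500 = 97.961 W/m².
Ratio Q̄_A / Q̄_B = 134.41 / 97.961 = 1.372.

Q̄_A / Q̄_B ≈ 1.37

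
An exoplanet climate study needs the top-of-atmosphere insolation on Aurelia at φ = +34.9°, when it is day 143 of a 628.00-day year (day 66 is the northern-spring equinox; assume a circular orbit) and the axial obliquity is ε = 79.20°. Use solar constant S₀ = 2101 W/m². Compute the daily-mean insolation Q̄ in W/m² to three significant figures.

Solar longitude: λ_s = 360° × (143 − 66)/628.00 = 44.140°.
sin δ = sin 79.20° × sin 44.140° = 0.68408, so δ = +43.163°.
cos H₀ = −tan(+34.9°) tan(+43.163°) = -0.6543, H₀ = 2.2840 rad.
Bracket: H₀ sin φ sin δ + cos φ cos δ sin H₀ = 2.2840×0.57215×0.68408 + 0.82015×0.72941×0.75627 = 0.893949 + 0.452420 = 1.346369.
Q̄ = (S₀/π) × [bracket] = (2101/π) × 1.346369 = 900.4 W/m².

Q̄ ≈ 900 W/m²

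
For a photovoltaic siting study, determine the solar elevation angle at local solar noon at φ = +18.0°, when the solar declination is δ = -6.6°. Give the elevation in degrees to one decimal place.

65.4°

At local noon the hour angle is zero, so the zenith angle equals |φ − δ| = |+18.0° − (-6.600°)| = 24.600°.
Elevation = 90° − 24.600° = 65.4°.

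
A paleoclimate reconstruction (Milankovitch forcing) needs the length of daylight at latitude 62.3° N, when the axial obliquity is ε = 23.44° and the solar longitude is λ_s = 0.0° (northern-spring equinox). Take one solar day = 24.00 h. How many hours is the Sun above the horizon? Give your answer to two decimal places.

Solar declination: sin δ = sin ε · sin λ_s = sin 23.44° × sin 0.0° = 0.00000, so δ = +0.000°.
cos H₀ = −tan φ · tan δ = −tan(+62.3°) × tan(+0.000°) = -0.0000, so H₀ = 1.5708 rad = 90.00°.
Daylight = 2H₀/(2π) × 24.00 h = (1.5708/π) × 24.00 = 12.00 h.

12.00 h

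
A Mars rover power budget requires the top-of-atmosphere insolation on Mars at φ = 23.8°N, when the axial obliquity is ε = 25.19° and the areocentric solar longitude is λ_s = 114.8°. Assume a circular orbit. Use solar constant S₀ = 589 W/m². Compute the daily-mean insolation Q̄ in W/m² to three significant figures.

Q̄ ≈ 207 W/m²

sin δ = sin 25.19° × sin 114.8° = 0.38637, so δ = +22.729°.
cos H₀ = −tan(+23.8°) tan(+22.729°) = -0.1848, H₀ = 1.7566 rad.
Bracket: H₀ sin φ sin δ + cos φ cos δ sin H₀ = 1.7566×0.40355×0.38637 + 0.91496×0.92234×0.98278 = 0.273888 + 0.829372 = 1.103260.
Q̄ = (S₀/π) × [bracket] = (589/π) × 1.103260 = 206.8 W/m².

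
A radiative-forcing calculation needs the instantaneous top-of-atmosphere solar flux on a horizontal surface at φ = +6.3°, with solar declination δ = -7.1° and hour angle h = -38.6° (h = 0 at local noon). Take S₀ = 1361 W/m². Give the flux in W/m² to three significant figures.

cos θ_z = sin φ sin δ + cos φ cos δ cos h = -0.013563 + 0.770844 = 0.757281.
Flux = S₀ · cos θ_z = 1361 × 0.757281 = 1031 W/m².

1.03e+03 W/m²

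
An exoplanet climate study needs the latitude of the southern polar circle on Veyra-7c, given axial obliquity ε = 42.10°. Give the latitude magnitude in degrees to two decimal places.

47.90°

The polar circle is the lowest latitude that experiences at least one full rotation of continuous darkness at the northern-summer solstice; it lies at |φ| = 90° − ε = 90° − 42.10° = 47.90°.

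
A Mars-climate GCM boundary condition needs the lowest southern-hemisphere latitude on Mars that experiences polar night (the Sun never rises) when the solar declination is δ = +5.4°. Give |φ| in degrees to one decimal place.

Polar night requires cos H₀ = −tan φ tan δ ≥ 1, i.e. tan φ tan δ ≤ −1.
The boundary is |tan φ| · |tan δ| = 1, so |φ| = 90° − |δ| = 90° − 5.4° = 84.6° in the southern hemisphere.

|φ| = 84.6°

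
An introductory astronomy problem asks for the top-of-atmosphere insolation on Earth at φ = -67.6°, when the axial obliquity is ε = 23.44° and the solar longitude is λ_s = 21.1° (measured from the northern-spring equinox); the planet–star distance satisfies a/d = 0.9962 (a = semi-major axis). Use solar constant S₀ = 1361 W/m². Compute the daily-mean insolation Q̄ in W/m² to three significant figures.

Q̄ ≈ 82.8 W/m²

Solar declination: sin δ = sin ε · sin λ_s = sin 23.44° × sin 21.1° = 0.14320, so δ = +8.233°.
cos H₀ = −tan(-67.6°) tan(+8.233°) = 0.3511, H₀ = 1.2121 rad.
Bracket: H₀ sin φ sin δ + cos φ cos δ sin H₀ = 1.2121×-0.92455×0.14320 + 0.38107×0.98969×0.93636 = -0.160477 + 0.353140 = 0.192663.
Inverse-square distance factor (a/d)² = 0.9962² = 0.992414.
Q̄ = (S₀/π) × 0.992414 × [bracket] = (1361/π) × 0.992414 × 0.192663 = 82.83 W/m².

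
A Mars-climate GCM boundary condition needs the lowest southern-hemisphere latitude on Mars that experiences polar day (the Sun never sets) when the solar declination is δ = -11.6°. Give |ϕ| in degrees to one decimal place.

Polar day requires cos h₀ = −tan ϕ tan δ ≤ −1, i.e. tan ϕ tan δ ≥ 1.
The boundary is |tan ϕ| · |tan δ| = 1, so |ϕ| = 90° − |δ| = 90° − 11.6° = 78.4° in the southern hemisphere.

|ϕ| = 78.4°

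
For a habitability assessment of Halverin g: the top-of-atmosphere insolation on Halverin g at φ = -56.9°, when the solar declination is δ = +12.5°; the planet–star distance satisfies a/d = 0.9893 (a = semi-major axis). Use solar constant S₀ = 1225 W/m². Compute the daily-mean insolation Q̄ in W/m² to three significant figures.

Q̄ ≈ 107 W/m²

cos H₀ = −tan(-56.9°) tan(+12.500°) = 0.3401, H₀ = 1.2238 rad.
Bracket: H₀ sin φ sin δ + cos φ cos δ sin H₀ = 1.2238×-0.83772×0.21644 + 0.54610×0.97630×0.94040 = -0.221895 + 0.501381 = 0.279486.
Inverse-square distance factor (a/d)² = 0.9893² = 0.978714.
Q̄ = (S₀/π) × 0.978714 × [bracket] = (1225/π) × 0.978714 × 0.279486 = 106.7 W/m².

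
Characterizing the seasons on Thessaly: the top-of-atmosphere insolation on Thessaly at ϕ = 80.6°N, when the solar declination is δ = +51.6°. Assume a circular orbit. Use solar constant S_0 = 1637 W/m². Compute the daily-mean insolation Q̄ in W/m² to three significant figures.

Q̄ ≈ 1.27e+03 W/m²

cos h₀ = −tan(+80.6°) tan(+51.600°) = -7.6212 ≤ −1 ⇒ polar day, h₀ = π.
Bracket: h₀ sin ϕ sin δ + cos ϕ cos δ sin h₀ = 3.1416×0.98657×0.78369 + 0.16333×0.62115×0.00000 = 2.428975 + 0.000000 = 2.428975.
Q̄ = (S_0/π) × [bracket] = (1637/π) × 2.428975 = 1266 W/m².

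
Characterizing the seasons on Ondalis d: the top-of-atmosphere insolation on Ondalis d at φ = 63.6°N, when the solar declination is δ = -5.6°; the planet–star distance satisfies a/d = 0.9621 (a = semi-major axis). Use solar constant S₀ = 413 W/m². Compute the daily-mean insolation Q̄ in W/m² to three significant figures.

Q̄ ≈ 38.2 W/m²

cos H₀ = −tan(+63.6°) tan(-5.600°) = 0.1975, H₀ = 1.3720 rad.
Bracket: H₀ sin φ sin δ + cos φ cos δ sin H₀ = 1.3720×0.89571×-0.09758 + 0.44464×0.99523×0.98030 = -0.119917 + 0.433801 = 0.313884.
Inverse-square distance factor (a/d)² = 0.9621² = 0.925636.
Q̄ = (S₀/π) × 0.925636 × [bracket] = (413/π) × 0.925636 × 0.313884 = 38.20 W/m².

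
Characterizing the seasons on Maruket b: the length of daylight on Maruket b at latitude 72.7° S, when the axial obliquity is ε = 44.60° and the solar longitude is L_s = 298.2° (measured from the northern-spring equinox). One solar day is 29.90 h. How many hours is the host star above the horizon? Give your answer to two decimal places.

29.90 h

Solar declination: sin δ = sin ε · sin L_s = sin 44.60° × sin 298.2° = -0.61881, so δ = -38.229°.
Sunrise equation: cos h₀ = −tan ϕ · tan δ = -2.5292 ≤ −1, so the host star never sets (polar day) and h₀ = π.
Daylight = 2h₀/(2π) × 29.90 h = (3.1416/π) × 29.90 = 29.90 h.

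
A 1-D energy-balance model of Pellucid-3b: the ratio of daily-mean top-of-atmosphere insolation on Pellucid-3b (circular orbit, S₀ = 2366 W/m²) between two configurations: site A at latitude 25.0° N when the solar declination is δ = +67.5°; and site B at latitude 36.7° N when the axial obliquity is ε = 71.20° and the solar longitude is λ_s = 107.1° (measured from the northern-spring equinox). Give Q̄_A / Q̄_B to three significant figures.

Q̄_A / Q̄_B ≈ 0.722

— Configuration A (φ=+25.0°):
cos H₀ = −tan(+25.0°) tan(+67.500°) = -1.1258 ≤ −1 ⇒ polar day, H₀ = π.
Bracket: H₀ sin φ sin δ + cos φ cos δ sin H₀ = 3.1416×0.42262×0.92388 + 0.90631×0.38268×0.00000 = 1.226638 + 0.000000 = 1.226638.
Q̄ = (S₀/π) × [bracket] = (2366/π) × 1.226638 = 923.81 W/m².
— Configuration B (φ=+36.7°):
Solar declination: sin δ = sin ε · sin λ_s = sin 71.20° × sin 107.1° = 0.90480, so δ = +64.796°.
cos H₀ = −tan(+36.7°) tan(+64.796°) = -1.5838 ≤ −1 ⇒ polar day, H₀ = π.
Bracket: H₀ sin φ sin δ + cos φ cos δ sin H₀ = 3.1416×0.59763×0.90480 + 0.80178×0.42584×0.00000 = 1.698775 + 0.000000 = 1.698775.
Q̄ = (S₀/π) × [bracket] = (2366/π) × 1.698775 = 1279.4 W/m².
Ratio Q̄_A / Q̄_B = 923.81 / 1279.4 = 0.7221.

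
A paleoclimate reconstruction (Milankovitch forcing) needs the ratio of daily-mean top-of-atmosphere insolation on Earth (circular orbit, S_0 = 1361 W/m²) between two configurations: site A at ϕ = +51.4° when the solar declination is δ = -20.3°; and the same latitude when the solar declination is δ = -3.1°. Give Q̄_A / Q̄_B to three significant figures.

Q̄_A / Q̄_B ≈ 0.400

— Configuration A (ϕ=+51.4°):
cos h₀ = −tan(+51.4°) tan(-20.300°) = 0.4634, h₀ = 1.0890 rad.
Bracket: h₀ sin ϕ sin δ + cos ϕ cos δ sin h₀ = 1.0890×0.78152×-0.34694 + 0.62388×0.93789×0.88616 = -0.295272 + 0.518520 = 0.223248.
Q̄ = (S_0/π) × [bracket] = (1361/π) × 0.223248 = 96.715 W/m².
— Configuration B (ϕ=+51.4°):
cos h₀ = −tan(+51.4°) tan(-3.100°) = 0.0678, h₀ = 1.5029 rad.
Bracket: h₀ sin ϕ sin δ + cos ϕ cos δ sin h₀ = 1.5029×0.78152×-0.05408 + 0.62388×0.99854×0.99770 = -0.063519 + 0.621536 = 0.558017.
Q̄ = (S_0/π) × [bracket] = (1361/π) × 0.558017 = 241.74 W/m².
Ratio Q̄_A / Q̄_B = 96.715 / 241.74 = 0.4001.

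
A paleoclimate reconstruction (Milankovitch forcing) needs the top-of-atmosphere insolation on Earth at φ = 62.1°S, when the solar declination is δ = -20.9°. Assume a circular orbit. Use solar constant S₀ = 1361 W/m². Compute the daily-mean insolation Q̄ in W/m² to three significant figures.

cos H₀ = −tan(-62.1°) tan(-20.900°) = -0.7212, H₀ = 2.3763 rad.
Bracket: H₀ sin φ sin δ + cos φ cos δ sin H₀ = 2.3763×-0.88377×-0.35674 + 0.46793×0.93420×0.69271 = 0.749191 + 0.302811 = 1.052002.
Q̄ = (S₀/π) × [bracket] = (1361/π) × 1.052002 = 455.7 W/m².

Q̄ ≈ 456 W/m²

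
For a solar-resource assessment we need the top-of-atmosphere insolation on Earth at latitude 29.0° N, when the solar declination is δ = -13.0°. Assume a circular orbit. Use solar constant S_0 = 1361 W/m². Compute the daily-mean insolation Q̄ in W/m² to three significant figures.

Q̄ ≈ 298 W/m²

cos h₀ = −tan(+29.0°) tan(-13.000°) = 0.1280, h₀ = 1.4425 rad.
Bracket: h₀ sin ϕ sin δ + cos ϕ cos δ sin h₀ = 1.4425×0.48481×-0.22495 + 0.87462×0.97437×0.99178 = -0.157316 + 0.845198 = 0.687882.
Q̄ = (S_0/π) × [bracket] = (1361/π) × 0.687882 = 298.0 W/m².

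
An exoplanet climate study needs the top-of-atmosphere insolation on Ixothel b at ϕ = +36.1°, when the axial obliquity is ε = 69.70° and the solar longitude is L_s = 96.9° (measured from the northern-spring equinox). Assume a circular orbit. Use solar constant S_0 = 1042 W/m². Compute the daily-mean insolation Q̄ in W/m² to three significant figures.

Q̄ ≈ 572 W/m²

Solar declination: sin δ = sin ε · sin L_s = sin 69.70° × sin 96.9° = 0.93110, so δ = +68.606°.
cos h₀ = −tan(+36.1°) tan(+68.606°) = -1.8613 ≤ −1 ⇒ polar day, h₀ = π.
Bracket: h₀ sin ϕ sin δ + cos ϕ cos δ sin h₀ = 3.1416×0.58920×0.93110 + 0.80799×0.36477×0.00000 = 1.723495 + 0.000000 = 1.723495.
Q̄ = (S_0/π) × [bracket] = (1042/π) × 1.723495 = 571.6 W/m².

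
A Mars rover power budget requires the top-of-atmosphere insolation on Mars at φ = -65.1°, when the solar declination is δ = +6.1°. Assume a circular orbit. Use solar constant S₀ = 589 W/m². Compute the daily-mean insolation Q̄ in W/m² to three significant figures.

Q̄ ≈ 52.2 W/m²

cos H₀ = −tan(-65.1°) tan(+6.100°) = 0.2302, H₀ = 1.3385 rad.
Bracket: H₀ sin φ sin δ + cos φ cos δ sin H₀ = 1.3385×-0.90704×0.10626 + 0.42104×0.99434×0.97314 = -0.129007 + 0.407412 = 0.278405.
Q̄ = (S₀/π) × [bracket] = (589/π) × 0.278405 = 52.20 W/m².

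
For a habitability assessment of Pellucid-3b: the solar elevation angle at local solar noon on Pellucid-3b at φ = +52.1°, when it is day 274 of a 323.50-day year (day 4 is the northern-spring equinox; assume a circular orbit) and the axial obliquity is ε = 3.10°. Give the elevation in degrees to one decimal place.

35.2°

Solar longitude: λ_s = 360° × (274 − 4)/323.50 = 300.464°.
sin δ = sin 3.10° × sin 300.464° = -0.04661, so δ = -2.672°.
At local noon the hour angle is zero, so the zenith angle equals |φ − δ| = |+52.1° − (-2.672°)| = 54.772°.
Elevation = 90° − 54.772° = 35.2°.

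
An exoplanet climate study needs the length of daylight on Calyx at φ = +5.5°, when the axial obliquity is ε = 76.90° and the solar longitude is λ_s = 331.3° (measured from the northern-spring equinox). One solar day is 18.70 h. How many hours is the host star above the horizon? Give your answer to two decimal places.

Solar declination: sin δ = sin ε · sin λ_s = sin 76.90° × sin 331.3° = -0.46773, so δ = -27.887°.
cos H₀ = −tan φ · tan δ = −tan(+5.5°) × tan(-27.887°) = 0.0510, so H₀ = 1.5198 rad = 87.08°.
Daylight = 2H₀/(2π) × 18.70 h = (1.5198/π) × 18.70 = 9.05 h.

9.05 h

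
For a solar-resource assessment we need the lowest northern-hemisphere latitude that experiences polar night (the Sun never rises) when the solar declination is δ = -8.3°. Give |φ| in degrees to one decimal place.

Polar night requires cos H₀ = −tan φ tan δ ≥ 1, i.e. tan φ tan δ ≤ −1.
The boundary is |tan φ| · |tan δ| = 1, so |φ| = 90° − |δ| = 90° − 8.3° = 81.7° in the northern hemisphere.

|φ| = 81.7°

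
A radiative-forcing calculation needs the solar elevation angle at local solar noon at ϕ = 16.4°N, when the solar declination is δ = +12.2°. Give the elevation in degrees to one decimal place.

85.8°

At local noon the hour angle is zero, so the zenith angle equals |ϕ − δ| = |+16.4° − (+12.200°)| = 4.200°.
Elevation = 90° − 4.200° = 85.8°.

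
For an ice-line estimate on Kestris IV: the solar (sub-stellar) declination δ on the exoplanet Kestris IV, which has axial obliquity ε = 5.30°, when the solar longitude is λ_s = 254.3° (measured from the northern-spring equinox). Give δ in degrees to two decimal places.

δ = -5.10°

sin δ = sin ε · sin λ_s = sin 5.30° × sin 254.3° = -0.088924.
δ = arcsin(-0.088924) = -5.10°.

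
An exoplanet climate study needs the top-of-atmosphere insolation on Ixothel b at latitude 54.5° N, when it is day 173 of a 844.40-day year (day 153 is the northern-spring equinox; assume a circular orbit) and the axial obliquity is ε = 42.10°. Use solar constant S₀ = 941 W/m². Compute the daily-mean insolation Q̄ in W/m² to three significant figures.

Q̄ ≈ 213 W/m²

Solar longitude: λ_s = 360° × (173 − 153)/844.40 = 8.527°.
sin δ = sin 42.10° × sin 8.527° = 0.09941, so δ = +5.705°.
cos H₀ = −tan(+54.5°) tan(+5.705°) = -0.1401, H₀ = 1.7113 rad.
Bracket: H₀ sin φ sin δ + cos φ cos δ sin H₀ = 1.7113×0.81412×0.09941 + 0.58070×0.99505×0.99014 = 0.138498 + 0.572128 = 0.710626.
Q̄ = (S₀/π) × [bracket] = (941/π) × 0.710626 = 212.9 W/m².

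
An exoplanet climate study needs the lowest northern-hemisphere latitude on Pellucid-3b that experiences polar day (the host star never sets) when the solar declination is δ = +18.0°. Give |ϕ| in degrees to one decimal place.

|ϕ| = 72.0°

Polar day requires cos h₀ = −tan ϕ tan δ ≤ −1, i.e. tan ϕ tan δ ≥ 1.
The boundary is |tan ϕ| · |tan δ| = 1, so |ϕ| = 90° − |δ| = 90° − 18.0° = 72.0° in the northern hemisphere.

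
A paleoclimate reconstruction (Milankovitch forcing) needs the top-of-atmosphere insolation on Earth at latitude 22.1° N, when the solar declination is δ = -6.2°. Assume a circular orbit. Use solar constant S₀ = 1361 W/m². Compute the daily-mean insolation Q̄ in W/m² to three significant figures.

Q̄ ≈ 372 W/m²

cos H₀ = −tan(+22.1°) tan(-6.200°) = 0.0441, H₀ = 1.5267 rad.
Bracket: H₀ sin φ sin δ + cos φ cos δ sin H₀ = 1.5267×0.37622×-0.10800 + 0.92653×0.99415×0.99903 = -0.062033 + 0.920216 = 0.858183.
Q̄ = (S₀/π) × [bracket] = (1361/π) × 0.858183 = 371.8 W/m².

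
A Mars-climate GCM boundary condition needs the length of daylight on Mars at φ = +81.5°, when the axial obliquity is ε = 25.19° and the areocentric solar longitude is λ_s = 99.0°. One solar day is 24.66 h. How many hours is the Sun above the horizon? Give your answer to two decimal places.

sin δ = sin 25.19° × sin 99.0° = 0.42038, so δ = +24.859°.
Sunrise equation: cos H₀ = −tan φ · tan δ = -3.1001 ≤ −1, so the Sun never sets (polar day) and H₀ = π.
Daylight = 2H₀/(2π) × 24.66 h = (3.1416/π) × 24.66 = 24.66 h.

24.66 h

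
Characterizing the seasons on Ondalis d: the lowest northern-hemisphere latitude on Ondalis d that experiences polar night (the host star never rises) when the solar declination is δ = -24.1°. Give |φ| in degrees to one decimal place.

Polar night requires cos H₀ = −tan φ tan δ ≥ 1, i.e. tan φ tan δ ≤ −1.
The boundary is |tan φ| · |tan δ| = 1, so |φ| = 90° − |δ| = 90° − 24.1° = 65.9° in the northern hemisphere.

|φ| = 65.9°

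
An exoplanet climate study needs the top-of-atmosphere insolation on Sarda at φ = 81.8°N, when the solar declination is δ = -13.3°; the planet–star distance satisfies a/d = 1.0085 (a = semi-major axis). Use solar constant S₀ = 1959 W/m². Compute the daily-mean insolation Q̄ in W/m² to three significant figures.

Q̄ ≈ 0.00 W/m²

cos H₀ = −tan(+81.8°) tan(-13.300°) = 1.6404 ≥ 1 ⇒ polar night, H₀ = 0 and Q̄ = 0.
Inverse-square distance factor (a/d)² = 1.0085² = 1.017072.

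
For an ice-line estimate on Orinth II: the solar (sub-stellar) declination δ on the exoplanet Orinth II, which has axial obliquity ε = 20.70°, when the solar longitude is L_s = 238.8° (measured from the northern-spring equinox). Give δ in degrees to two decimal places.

sin δ = sin ε · sin L_s = sin 20.70° × sin 238.8° = -0.302350.
δ = arcsin(-0.302350) = -17.60°.

δ = -17.60°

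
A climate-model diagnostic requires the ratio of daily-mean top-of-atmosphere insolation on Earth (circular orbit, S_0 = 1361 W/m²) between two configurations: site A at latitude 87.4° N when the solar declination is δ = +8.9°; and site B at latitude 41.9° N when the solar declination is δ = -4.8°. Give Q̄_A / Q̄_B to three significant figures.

— Configuration A (ϕ=+87.4°):
cos h₀ = −tan(+87.4°) tan(+8.900°) = -3.4485 ≤ −1 ⇒ polar day, h₀ = π.
Bracket: h₀ sin ϕ sin δ + cos ϕ cos δ sin h₀ = 3.1416×0.99897×0.15471 + 0.04536×0.98796×0.00000 = 0.485536 + 0.000000 = 0.485536.
Q̄ = (S_0/π) × [bracket] = (1361/π) × 0.485536 = 210.34 W/m².
— Configuration B (ϕ=+41.9°):
cos h₀ = −tan(+41.9°) tan(-4.800°) = 0.0753, h₀ = 1.4954 rad.
Bracket: h₀ sin ϕ sin δ + cos ϕ cos δ sin h₀ = 1.4954×0.66783×-0.08368 + 0.74431×0.99649×0.99716 = -0.083569 + 0.739591 = 0.656022.
Q̄ = (S_0/π) × [bracket] = (1361/π) × 0.656022 = 284.20 W/m².
Ratio Q̄_A / Q̄_B = 210.34 / 284.20 = 0.7401.

Q̄_A / Q̄_B ≈ 0.740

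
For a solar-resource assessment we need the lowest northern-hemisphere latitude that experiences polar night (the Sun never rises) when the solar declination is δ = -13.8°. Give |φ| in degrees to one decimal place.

Polar night requires cos H₀ = −tan φ tan δ ≥ 1, i.e. tan φ tan δ ≤ −1.
The boundary is |tan φ| · |tan δ| = 1, so |φ| = 90° − |δ| = 90° − 13.8° = 76.2° in the northern hemisphere.

|φ| = 76.2°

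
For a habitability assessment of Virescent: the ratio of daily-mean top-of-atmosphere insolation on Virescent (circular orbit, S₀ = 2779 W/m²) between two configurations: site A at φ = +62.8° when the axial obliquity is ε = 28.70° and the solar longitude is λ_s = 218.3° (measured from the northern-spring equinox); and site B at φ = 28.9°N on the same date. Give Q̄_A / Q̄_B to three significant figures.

— Configuration A (φ=+62.8°):
Solar declination: sin δ = sin ε · sin λ_s = sin 28.70° × sin 218.3° = -0.29763, so δ = -17.315°.
cos H₀ = −tan(+62.8°) tan(-17.315°) = 0.6066, H₀ = 0.9190 rad.
Bracket: H₀ sin φ sin δ + cos φ cos δ sin H₀ = 0.9190×0.88942×-0.29763 + 0.45710×0.95468×0.79499 = -0.243276 + 0.346921 = 0.103645.
Q̄ = (S₀/π) × [bracket] = (2779/π) × 0.103645 = 91.683 W/m².
— Configuration B (φ=+28.9°):
cos H₀ = −tan(+28.9°) tan(-17.315°) = 0.1721, H₀ = 1.3978 rad.
Bracket: H₀ sin φ sin δ + cos φ cos δ sin H₀ = 1.3978×0.48328×-0.29763 + 0.87546×0.95468×0.98508 = -0.201058 + 0.823314 = 0.622256.
Q̄ = (S₀/π) × [bracket] = (2779/π) × 0.622256 = 550.44 W/m².
Ratio Q̄_A / Q̄_B = 91.683 / 550.44 = 0.1666.

Q̄_A / Q̄_B ≈ 0.167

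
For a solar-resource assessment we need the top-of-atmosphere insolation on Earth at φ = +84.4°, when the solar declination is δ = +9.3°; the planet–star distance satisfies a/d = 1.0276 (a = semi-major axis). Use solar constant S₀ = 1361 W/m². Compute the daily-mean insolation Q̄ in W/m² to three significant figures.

Q̄ ≈ 231 W/m²

cos H₀ = −tan(+84.4°) tan(+9.300°) = -1.6701 ≤ −1 ⇒ polar day, H₀ = π.
Bracket: H₀ sin φ sin δ + cos φ cos δ sin H₀ = 3.1416×0.99523×0.16160 + 0.09758×0.98686×0.00000 = 0.505261 + 0.000000 = 0.505261.
Inverse-square distance factor (a/d)² = 1.0276² = 1.055962.
Q̄ = (S₀/π) × 1.055962 × [bracket] = (1361/π) × 1.055962 × 0.505261 = 231.1 W/m².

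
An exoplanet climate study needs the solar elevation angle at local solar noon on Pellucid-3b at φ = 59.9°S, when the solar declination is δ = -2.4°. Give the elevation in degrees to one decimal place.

At local noon the hour angle is zero, so the zenith angle equals |φ − δ| = |-59.9° − (-2.400°)| = 57.500°.
Elevation = 90° − 57.500° = 32.5°.

32.5°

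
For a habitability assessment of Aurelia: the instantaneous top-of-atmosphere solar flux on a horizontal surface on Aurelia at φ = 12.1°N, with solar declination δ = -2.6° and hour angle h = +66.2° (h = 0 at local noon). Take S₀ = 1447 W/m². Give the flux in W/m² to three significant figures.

557 W/m²

cos θ_z = sin φ sin δ + cos φ cos δ cos h = -0.009509 + 0.394174 = 0.384665.
Flux = S₀ · cos θ_z = 1447 × 0.384665 = 556.6 W/m².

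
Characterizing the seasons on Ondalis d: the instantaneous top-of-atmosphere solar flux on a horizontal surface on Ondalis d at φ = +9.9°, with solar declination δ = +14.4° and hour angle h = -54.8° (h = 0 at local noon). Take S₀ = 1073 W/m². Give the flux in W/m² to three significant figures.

636 W/m²

cos θ_z = sin φ sin δ + cos φ cos δ cos h = 0.042757 + 0.550009 = 0.592766.
Flux = S₀ · cos θ_z = 1073 × 0.592766 = 636.0 W/m².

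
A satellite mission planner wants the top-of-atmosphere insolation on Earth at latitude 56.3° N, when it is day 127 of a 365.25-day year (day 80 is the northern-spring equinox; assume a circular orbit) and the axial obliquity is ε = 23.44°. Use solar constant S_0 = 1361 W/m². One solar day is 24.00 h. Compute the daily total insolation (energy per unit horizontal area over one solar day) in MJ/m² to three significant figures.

36.0 MJ/m²

Solar longitude: L_s = 360° × (127 − 80)/365.25 = 46.324°.
sin δ = sin 23.44° × sin 46.324° = 0.28771, so δ = +16.721°.
cos h₀ = −tan(+56.3°) tan(+16.721°) = -0.4504, h₀ = 2.0381 rad.
Bracket: h₀ sin ϕ sin δ + cos ϕ cos δ sin h₀ = 2.0381×0.83195×0.28771 + 0.55484×0.95772×0.89281 = 0.487840 + 0.474423 = 0.962263.
Q̄ = (S_0/π) × [bracket] = (1361/π) × 0.962263 = 416.87 W/m².
Daily total = Q̄ × 24.00 h × 3600 s/h = 416.87 × 24.00 × 3600 / 10⁶ = 36.02 MJ/m².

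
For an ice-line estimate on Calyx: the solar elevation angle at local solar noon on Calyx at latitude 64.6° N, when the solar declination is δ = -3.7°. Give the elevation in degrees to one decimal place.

21.7°

At local noon the hour angle is zero, so the zenith angle equals |φ − δ| = |+64.6° − (-3.700°)| = 68.300°.
Elevation = 90° − 68.300° = 21.7°.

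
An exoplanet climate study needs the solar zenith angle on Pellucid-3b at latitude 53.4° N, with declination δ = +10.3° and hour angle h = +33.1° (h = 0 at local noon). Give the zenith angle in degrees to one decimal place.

θ_z = 50.6°

cos θ_z = sin φ sin δ + cos φ cos δ cos h = 0.143546 + 0.491420 = 0.634966.
θ_z = arccos(0.634966) = 50.6°.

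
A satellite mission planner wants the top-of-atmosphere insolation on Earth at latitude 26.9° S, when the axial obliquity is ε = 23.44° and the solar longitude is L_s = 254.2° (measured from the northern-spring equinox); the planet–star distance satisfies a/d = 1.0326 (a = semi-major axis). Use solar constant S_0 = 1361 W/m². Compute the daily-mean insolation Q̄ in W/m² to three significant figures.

Solar declination: sin δ = sin ε · sin L_s = sin 23.44° × sin 254.2° = -0.38276, so δ = -22.505°.
cos h₀ = −tan(-26.9°) tan(-22.505°) = -0.2102, h₀ = 1.7826 rad.
Bracket: h₀ sin ϕ sin δ + cos ϕ cos δ sin h₀ = 1.7826×-0.45243×-0.38276 + 0.89180×0.92385×0.97766 = 0.308697 + 0.805484 = 1.114181.
Inverse-square distance factor (a/d)² = 1.0326² = 1.066263.
Q̄ = (S_0/π) × 1.066263 × [bracket] = (1361/π) × 1.066263 × 1.114181 = 514.7 W/m².

Q̄ ≈ 515 W/m²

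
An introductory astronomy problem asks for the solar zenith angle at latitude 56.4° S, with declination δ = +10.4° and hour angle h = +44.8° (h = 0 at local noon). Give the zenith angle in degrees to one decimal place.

cos θ_z = sin φ sin δ + cos φ cos δ cos h = -0.150358 + 0.386219 = 0.235861.
θ_z = arccos(0.235861) = 76.4°.

θ_z = 76.4°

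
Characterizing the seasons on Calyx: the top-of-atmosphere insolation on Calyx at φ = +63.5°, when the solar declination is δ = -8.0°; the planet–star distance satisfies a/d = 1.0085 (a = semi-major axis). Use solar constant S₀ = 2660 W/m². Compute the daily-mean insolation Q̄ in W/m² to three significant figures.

Q̄ ≈ 227 W/m²

cos H₀ = −tan(+63.5°) tan(-8.000°) = 0.2819, H₀ = 1.2850 rad.
Bracket: H₀ sin φ sin δ + cos φ cos δ sin H₀ = 1.2850×0.89493×-0.13917 + 0.44620×0.99027×0.95945 = -0.160043 + 0.423941 = 0.263898.
Inverse-square distance factor (a/d)² = 1.0085² = 1.017072.
Q̄ = (S₀/π) × 1.017072 × [bracket] = (2660/π) × 1.017072 × 0.263898 = 227.3 W/m².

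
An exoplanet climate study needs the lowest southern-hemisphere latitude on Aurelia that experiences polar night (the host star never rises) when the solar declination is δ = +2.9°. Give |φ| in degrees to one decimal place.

|φ| = 87.1°

Polar night requires cos H₀ = −tan φ tan δ ≥ 1, i.e. tan φ tan δ ≤ −1.
The boundary is |tan φ| · |tan δ| = 1, so |φ| = 90° − |δ| = 90° − 2.9° = 87.1° in the southern hemisphere.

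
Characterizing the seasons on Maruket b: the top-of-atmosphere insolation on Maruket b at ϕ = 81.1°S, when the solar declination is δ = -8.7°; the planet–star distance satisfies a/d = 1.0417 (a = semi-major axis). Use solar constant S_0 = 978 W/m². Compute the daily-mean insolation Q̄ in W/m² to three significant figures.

cos h₀ = −tan(-81.1°) tan(-8.700°) = -0.9772, h₀ = 2.9275 rad.
Bracket: h₀ sin ϕ sin δ + cos ϕ cos δ sin h₀ = 2.9275×-0.98796×-0.15126 + 0.15471×0.98849×0.21244 = 0.437482 + 0.032488 = 0.469970.
Inverse-square distance factor (a/d)² = 1.0417² = 1.085139.
Q̄ = (S_0/π) × 1.085139 × [bracket] = (978/π) × 1.085139 × 0.469970 = 158.8 W/m².

Q̄ ≈ 159 W/m²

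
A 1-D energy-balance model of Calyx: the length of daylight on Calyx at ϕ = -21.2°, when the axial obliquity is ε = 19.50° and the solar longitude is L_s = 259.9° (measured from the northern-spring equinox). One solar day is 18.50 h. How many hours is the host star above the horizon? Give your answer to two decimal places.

10.05 h

Solar declination: sin δ = sin ε · sin L_s = sin 19.50° × sin 259.9° = -0.32863, so δ = -19.186°.
cos h₀ = −tan ϕ · tan δ = −tan(-21.2°) × tan(-19.186°) = -0.1350, so h₀ = 1.7062 rad = 97.76°.
Daylight = 2h₀/(2π) × 18.50 h = (1.7062/π) × 18.50 = 10.05 h.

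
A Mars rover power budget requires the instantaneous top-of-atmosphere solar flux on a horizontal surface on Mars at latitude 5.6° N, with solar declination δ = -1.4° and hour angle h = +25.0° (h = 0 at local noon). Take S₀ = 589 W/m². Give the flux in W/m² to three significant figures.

cos θ_z = sin φ sin δ + cos φ cos δ cos h = -0.002384 + 0.901713 = 0.899329.
Flux = S₀ · cos θ_z = 589 × 0.899329 = 529.7 W/m².

530 W/m²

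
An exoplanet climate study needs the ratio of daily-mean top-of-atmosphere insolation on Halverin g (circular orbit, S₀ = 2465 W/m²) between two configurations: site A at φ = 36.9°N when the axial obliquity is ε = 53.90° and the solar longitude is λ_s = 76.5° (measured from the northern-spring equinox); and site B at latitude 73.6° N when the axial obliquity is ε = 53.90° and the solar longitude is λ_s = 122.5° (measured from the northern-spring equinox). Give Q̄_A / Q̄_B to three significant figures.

Q̄_A / Q̄_B ≈ 0.724

— Configuration A (φ=+36.9°):
Solar declination: sin δ = sin ε · sin λ_s = sin 53.90° × sin 76.5° = 0.78567, so δ = +51.782°.
cos H₀ = −tan(+36.9°) tan(+51.782°) = -0.9535, H₀ = 2.8355 rad.
Bracket: H₀ sin φ sin δ + cos φ cos δ sin H₀ = 2.8355×0.60042×0.78567 + 0.79968×0.61865×0.30135 = 1.337596 + 0.149084 = 1.486680.
Q̄ = (S₀/π) × [bracket] = (2465/π) × 1.486680 = 1166.5 W/m².
— Configuration B (φ=+73.6°):
Solar declination: sin δ = sin ε · sin λ_s = sin 53.90° × sin 122.5° = 0.68145, so δ = +42.957°.
cos H₀ = −tan(+73.6°) tan(+42.957°) = -3.1637 ≤ −1 ⇒ polar day, H₀ = π.
Bracket: H₀ sin φ sin δ + cos φ cos δ sin H₀ = 3.1416×0.95931×0.68145 + 0.28234×0.73186×0.00000 = 2.053732 + 0.000000 = 2.053732.
Q̄ = (S₀/π) × [bracket] = (2465/π) × 2.053732 = 1611.4 W/m².
Ratio Q̄_A / Q̄_B = 1166.5 / 1611.4 = 0.7239.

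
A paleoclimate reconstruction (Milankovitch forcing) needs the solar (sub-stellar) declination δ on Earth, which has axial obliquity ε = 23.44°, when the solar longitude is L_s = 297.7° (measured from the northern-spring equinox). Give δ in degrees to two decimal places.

δ = -20.62°

sin δ = sin ε · sin L_s = sin 23.44° × sin 297.7° = -0.352199.
δ = arcsin(-0.352199) = -20.62°.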